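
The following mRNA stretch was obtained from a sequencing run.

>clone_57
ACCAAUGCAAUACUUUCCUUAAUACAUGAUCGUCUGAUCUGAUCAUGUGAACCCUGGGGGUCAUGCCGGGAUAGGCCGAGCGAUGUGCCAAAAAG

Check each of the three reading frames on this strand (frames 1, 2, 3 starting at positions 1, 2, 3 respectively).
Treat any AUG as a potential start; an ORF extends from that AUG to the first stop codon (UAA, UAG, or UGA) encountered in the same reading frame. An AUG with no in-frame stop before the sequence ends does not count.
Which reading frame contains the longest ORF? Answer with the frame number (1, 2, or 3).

Frame 1: ACC AAU GCA AUA CUU UCC UUA AUA CAU GAU CGU CUG AUC UGA UCA UGU GAA CCC UGG GGG UCA UGC CGG GAU AGG CCG AGC GAU GUG CCA AAA — no AUG→stop ORF.
Frame 2: CCA AUG CAA UAC UUU CCU UAA UAC AUG AUC GUC UGA UCU GAU CAU GUG AAC CCU GGG GGU CAU GCC GGG AUA GGC CGA GCG AUG UGC CAA AAA — AUG at 5, stop UAA at 20 → 18 nt; AUG at 26, stop UGA at 35 → 12 nt.
Frame 3: CAA UGC AAU ACU UUC CUU AAU ACA UGA UCG UCU GAU CUG AUC AUG UGA ACC CUG GGG GUC AUG CCG GGA UAG GCC GAG CGA UGU GCC AAA AAG — AUG at 45, stop UGA at 48 → 6 nt; AUG at 63, stop UAG at 72 → 12 nt.
Longest ORF is 18 nt in frame 2 (positions 5–22).

2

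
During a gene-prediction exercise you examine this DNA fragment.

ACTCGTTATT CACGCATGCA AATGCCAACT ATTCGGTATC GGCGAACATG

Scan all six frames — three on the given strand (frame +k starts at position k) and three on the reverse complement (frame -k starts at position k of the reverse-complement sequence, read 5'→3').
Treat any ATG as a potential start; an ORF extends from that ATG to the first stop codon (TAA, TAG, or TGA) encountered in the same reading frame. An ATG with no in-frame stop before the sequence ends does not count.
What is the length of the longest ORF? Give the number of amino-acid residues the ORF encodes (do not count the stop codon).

6

Reverse complement (5'→3'): CATGTTCGCCGATACCGAATAGTTGGCATTTGCATGCGTGAATAACGAGT
Frame +1: ACT CGT TAT TCA CGC ATG CAA ATG CCA ACT ATT CGG TAT CGG CGA ACA — no ATG→stop ORF.
Frame +2: CTC GTT ATT CAC GCA TGC AAA TGC CAA CTA TTC GGT ATC GGC GAA CAT — no ATG→stop ORF.
Frame +3: TCG TTA TTC ACG CAT GCA AAT GCC AAC TAT TCG GTA TCG GCG AAC ATG — no ATG→stop ORF.
Frame -1: CAT GTT CGC CGA TAC CGA ATA GTT GGC ATT TGC ATG CGT GAA TAA CGA — ATG at 34, stop TAA at 43 → 12 nt.
Frame -2: ATG TTC GCC GAT ACC GAA TAG TTG GCA TTT GCA TGC GTG AAT AAC GAG — ATG at 2, stop TAG at 20 → 21 nt.
Frame -3: TGT TCG CCG ATA CCG AAT AGT TGG CAT TTG CAT GCG TGA ATA ACG AGT — no ATG→stop ORF.
Longest: frame -2, positions 2–22, 21 nt = 7 codons = 6 aa. → 6 amino acids.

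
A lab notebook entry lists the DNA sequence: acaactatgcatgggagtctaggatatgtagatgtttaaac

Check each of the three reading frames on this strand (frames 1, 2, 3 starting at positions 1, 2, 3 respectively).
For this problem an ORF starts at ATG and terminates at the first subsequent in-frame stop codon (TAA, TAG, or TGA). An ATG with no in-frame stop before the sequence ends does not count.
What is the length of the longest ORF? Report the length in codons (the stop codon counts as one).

11

Frame 1: ACA ACT ATG CAT GGG AGT CTA GGA TAT GTA GAT GTT TAA — ATG at 7, stop TAA at 37 → 33 nt.
Frame 2: CAA CTA TGC ATG GGA GTC TAG GAT ATG TAG ATG TTT AAA — ATG at 11, stop TAG at 20 → 12 nt; ATG at 26, stop TAG at 29 → 6 nt.
Frame 3: AAC TAT GCA TGG GAG TCT AGG ATA TGT AGA TGT TTA AAC — no ATG→stop ORF.
Longest: frame 1, positions 7–39, 33 nt = 11 codons = 10 aa. → 11 codons.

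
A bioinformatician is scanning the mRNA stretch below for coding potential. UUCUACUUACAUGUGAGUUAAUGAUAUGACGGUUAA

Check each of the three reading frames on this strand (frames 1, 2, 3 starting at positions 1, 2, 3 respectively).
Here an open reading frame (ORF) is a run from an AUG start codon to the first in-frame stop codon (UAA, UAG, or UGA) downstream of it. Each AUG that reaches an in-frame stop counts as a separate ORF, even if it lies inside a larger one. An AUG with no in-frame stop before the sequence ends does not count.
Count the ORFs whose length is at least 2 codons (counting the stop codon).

Frame 1: UUC UAC UUA CAU GUG AGU UAA UGA UAU GAC GGU UAA — no AUG→stop ORF.
Frame 2: UCU ACU UAC AUG UGA GUU AAU GAU AUG ACG GUU — AUG at 11, stop UGA at 14 → 6 nt.
Frame 3: CUA CUU ACA UGU GAG UUA AUG AUA UGA CGG UUA — AUG at 21, stop UGA at 27 → 9 nt.
ORFs ≥ 2 codons: frame 2 11–16 (2 codons), frame 3 21–29 (3 codons). Count = 2.

2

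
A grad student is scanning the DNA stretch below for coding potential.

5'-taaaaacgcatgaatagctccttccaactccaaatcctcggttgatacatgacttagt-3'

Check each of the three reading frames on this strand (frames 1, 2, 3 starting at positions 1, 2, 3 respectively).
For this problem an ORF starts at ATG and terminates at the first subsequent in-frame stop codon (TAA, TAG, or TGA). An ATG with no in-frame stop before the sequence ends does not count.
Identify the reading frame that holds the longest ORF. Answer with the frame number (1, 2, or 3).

1

Frame 1: TAA AAA CGC ATG AAT AGC TCC TTC CAA CTC CAA ATC CTC GGT TGA TAC ATG ACT TAG — ATG at 10, stop TGA at 43 → 36 nt; ATG at 49, stop TAG at 55 → 9 nt.
Frame 2: AAA AAC GCA TGA ATA GCT CCT TCC AAC TCC AAA TCC TCG GTT GAT ACA TGA CTT AGT — no ATG→stop ORF.
Frame 3: AAA ACG CAT GAA TAG CTC CTT CCA ACT CCA AAT CCT CGG TTG ATA CAT GAC TTA — no ATG→stop ORF.
Longest ORF is 36 nt in frame 1 (positions 10–45).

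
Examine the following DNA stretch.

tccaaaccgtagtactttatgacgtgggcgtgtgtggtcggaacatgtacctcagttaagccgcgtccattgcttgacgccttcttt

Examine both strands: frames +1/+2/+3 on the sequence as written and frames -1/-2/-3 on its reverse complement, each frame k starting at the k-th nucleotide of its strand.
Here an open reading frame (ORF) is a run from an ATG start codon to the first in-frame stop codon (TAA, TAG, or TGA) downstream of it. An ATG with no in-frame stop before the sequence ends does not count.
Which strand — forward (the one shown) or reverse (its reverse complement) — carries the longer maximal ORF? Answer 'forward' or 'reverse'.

Reverse complement (5'→3'): AAAGAAGGCGTCAAGCAATGGACGCGGCTTAACTGAGGTACATGTTCCGACCACACACGCCCACGTCATAAAGTACTACGGTTTGGA
Frame +1: TCC AAA CCG TAG TAC TTT ATG ACG TGG GCG TGT GTG GTC GGA ACA TGT ACC TCA GTT AAG CCG CGT CCA TTG CTT GAC GCC TTC TTT — no ATG→stop ORF.
Frame +2: CCA AAC CGT AGT ACT TTA TGA CGT GGG CGT GTG TGG TCG GAA CAT GTA CCT CAG TTA AGC CGC GTC CAT TGC TTG ACG CCT TCT — no ATG→stop ORF.
Frame +3: CAA ACC GTA GTA CTT TAT GAC GTG GGC GTG TGT GGT CGG AAC ATG TAC CTC AGT TAA GCC GCG TCC ATT GCT TGA CGC CTT CTT — ATG at 45, stop TAA at 57 → 15 nt.
Frame -1: AAA GAA GGC GTC AAG CAA TGG ACG CGG CTT AAC TGA GGT ACA TGT TCC GAC CAC ACA CGC CCA CGT CAT AAA GTA CTA CGG TTT GGA — no ATG→stop ORF.
Frame -2: AAG AAG GCG TCA AGC AAT GGA CGC GGC TTA ACT GAG GTA CAT GTT CCG ACC ACA CAC GCC CAC GTC ATA AAG TAC TAC GGT TTG — no ATG→stop ORF.
Frame -3: AGA AGG CGT CAA GCA ATG GAC GCG GCT TAA CTG AGG TAC ATG TTC CGA CCA CAC ACG CCC ACG TCA TAA AGT ACT ACG GTT TGG — ATG at 18, stop TAA at 30 → 15 nt; ATG at 42, stop TAA at 69 → 30 nt.
Forward-strand max 15 nt; reverse-strand max 30 nt. The reverse strand has the longer ORF.

reverse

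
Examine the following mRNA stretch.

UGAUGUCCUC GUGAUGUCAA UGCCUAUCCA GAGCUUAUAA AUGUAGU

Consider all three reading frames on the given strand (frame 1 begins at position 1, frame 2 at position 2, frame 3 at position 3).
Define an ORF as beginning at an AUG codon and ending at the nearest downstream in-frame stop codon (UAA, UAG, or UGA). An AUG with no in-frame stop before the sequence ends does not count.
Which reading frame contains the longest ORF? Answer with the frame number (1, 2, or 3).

Frame 1: UGA UGU CCU CGU GAU GUC AAU GCC UAU CCA GAG CUU AUA AAU GUA — no AUG→stop ORF.
Frame 2: GAU GUC CUC GUG AUG UCA AUG CCU AUC CAG AGC UUA UAA AUG UAG — AUG at 14, stop UAA at 38 → 27 nt; AUG at 20, stop UAA at 38 → 21 nt; AUG at 41, stop UAG at 44 → 6 nt.
Frame 3: AUG UCC UCG UGA UGU CAA UGC CUA UCC AGA GCU UAU AAA UGU AGU — AUG at 3, stop UGA at 12 → 12 nt.
Longest ORF is 27 nt in frame 2 (positions 14–40).

2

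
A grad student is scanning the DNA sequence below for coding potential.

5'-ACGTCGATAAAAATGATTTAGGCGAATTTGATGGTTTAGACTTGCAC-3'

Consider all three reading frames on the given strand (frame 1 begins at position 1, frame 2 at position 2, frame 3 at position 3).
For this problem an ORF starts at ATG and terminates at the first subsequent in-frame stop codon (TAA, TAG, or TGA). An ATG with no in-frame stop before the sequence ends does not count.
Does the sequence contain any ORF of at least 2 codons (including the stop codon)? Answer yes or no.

yes

Frame 1: ACG TCG ATA AAA ATG ATT TAG GCG AAT TTG ATG GTT TAG ACT TGC — ATG at 13, stop TAG at 19 → 9 nt; ATG at 31, stop TAG at 37 → 9 nt.
Frame 2: CGT CGA TAA AAA TGA TTT AGG CGA ATT TGA TGG TTT AGA CTT GCA — no ATG→stop ORF.
Frame 3: GTC GAT AAA AAT GAT TTA GGC GAA TTT GAT GGT TTA GAC TTG CAC — no ATG→stop ORF.
Frame 1 has an ORF of 3 codons (positions 13–21) ≥ 2, so yes.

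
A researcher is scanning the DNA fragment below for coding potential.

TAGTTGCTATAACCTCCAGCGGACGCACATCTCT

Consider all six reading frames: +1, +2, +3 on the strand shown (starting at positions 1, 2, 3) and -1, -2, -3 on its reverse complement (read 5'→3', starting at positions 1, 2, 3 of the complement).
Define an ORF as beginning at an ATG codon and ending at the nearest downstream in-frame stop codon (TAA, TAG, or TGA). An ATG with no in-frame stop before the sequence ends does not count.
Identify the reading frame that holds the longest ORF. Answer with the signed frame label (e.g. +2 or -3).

-2

Reverse complement (5'→3'): AGAGATGTGCGTCCGCTGGAGGTTATAGCAACTA
Frame +1: TAG TTG CTA TAA CCT CCA GCG GAC GCA CAT CTC — no ATG→stop ORF.
Frame +2: AGT TGC TAT AAC CTC CAG CGG ACG CAC ATC TCT — no ATG→stop ORF.
Frame +3: GTT GCT ATA ACC TCC AGC GGA CGC ACA TCT — no ATG→stop ORF.
Frame -1: AGA GAT GTG CGT CCG CTG GAG GTT ATA GCA ACT — no ATG→stop ORF.
Frame -2: GAG ATG TGC GTC CGC TGG AGG TTA TAG CAA CTA — ATG at 5, stop TAG at 26 → 24 nt.
Frame -3: AGA TGT GCG TCC GCT GGA GGT TAT AGC AAC — no ATG→stop ORF.
Longest ORF is 24 nt in frame -2 (positions 5–28).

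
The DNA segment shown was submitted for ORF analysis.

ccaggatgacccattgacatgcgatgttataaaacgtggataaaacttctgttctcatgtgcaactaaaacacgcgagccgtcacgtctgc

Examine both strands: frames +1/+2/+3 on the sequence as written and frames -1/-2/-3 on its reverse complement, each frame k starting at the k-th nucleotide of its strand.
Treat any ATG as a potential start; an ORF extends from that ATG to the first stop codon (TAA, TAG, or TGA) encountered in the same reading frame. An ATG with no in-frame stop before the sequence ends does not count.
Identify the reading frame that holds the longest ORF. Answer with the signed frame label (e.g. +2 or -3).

+3

Reverse complement (5'→3'): GCAGACGTGACGGCTCGCGTGTTTTAGTTGCACATGAGAACAGAAGTTTTATCCACGTTTTATAACATCGCATGTCAATGGGTCATCCTGG
Frame +1: CCA GGA TGA CCC ATT GAC ATG CGA TGT TAT AAA ACG TGG ATA AAA CTT CTG TTC TCA TGT GCA ACT AAA ACA CGC GAG CCG TCA CGT CTG — no ATG→stop ORF.
Frame +2: CAG GAT GAC CCA TTG ACA TGC GAT GTT ATA AAA CGT GGA TAA AAC TTC TGT TCT CAT GTG CAA CTA AAA CAC GCG AGC CGT CAC GTC TGC — no ATG→stop ORF.
Frame +3: AGG ATG ACC CAT TGA CAT GCG ATG TTA TAA AAC GTG GAT AAA ACT TCT GTT CTC ATG TGC AAC TAA AAC ACG CGA GCC GTC ACG TCT — ATG at 6, stop TGA at 15 → 12 nt; ATG at 24, stop TAA at 30 → 9 nt; ATG at 57, stop TAA at 66 → 12 nt.
Frame -1: GCA GAC GTG ACG GCT CGC GTG TTT TAG TTG CAC ATG AGA ACA GAA GTT TTA TCC ACG TTT TAT AAC ATC GCA TGT CAA TGG GTC ATC CTG — no ATG→stop ORF.
Frame -2: CAG ACG TGA CGG CTC GCG TGT TTT AGT TGC ACA TGA GAA CAG AAG TTT TAT CCA CGT TTT ATA ACA TCG CAT GTC AAT GGG TCA TCC TGG — no ATG→stop ORF.
Frame -3: AGA CGT GAC GGC TCG CGT GTT TTA GTT GCA CAT GAG AAC AGA AGT TTT ATC CAC GTT TTA TAA CAT CGC ATG TCA ATG GGT CAT CCT — no ATG→stop ORF.
Longest ORF is 12 nt in frame +3 (positions 6–17).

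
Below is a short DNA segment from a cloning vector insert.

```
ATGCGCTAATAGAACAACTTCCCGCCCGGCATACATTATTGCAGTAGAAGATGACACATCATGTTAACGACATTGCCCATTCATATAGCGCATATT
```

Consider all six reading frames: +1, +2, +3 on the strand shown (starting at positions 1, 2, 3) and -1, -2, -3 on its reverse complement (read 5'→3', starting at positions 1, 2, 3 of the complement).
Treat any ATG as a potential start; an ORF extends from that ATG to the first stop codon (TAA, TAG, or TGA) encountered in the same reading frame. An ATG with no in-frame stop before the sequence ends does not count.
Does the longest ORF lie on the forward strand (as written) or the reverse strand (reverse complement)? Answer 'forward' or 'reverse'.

reverse

Reverse complement (5'→3'): AATATGCGCTATATGAATGGGCAATGTCGTTAACATGATGTGTCATCTTCTACTGCAATAATGTATGCCGGGCGGGAAGTTGTTCTATTAGCGCAT
Frame +1: ATG CGC TAA TAG AAC AAC TTC CCG CCC GGC ATA CAT TAT TGC AGT AGA AGA TGA CAC ATC ATG TTA ACG ACA TTG CCC ATT CAT ATA GCG CAT ATT — ATG at 1, stop TAA at 7 → 9 nt.
Frame +2: TGC GCT AAT AGA ACA ACT TCC CGC CCG GCA TAC ATT ATT GCA GTA GAA GAT GAC ACA TCA TGT TAA CGA CAT TGC CCA TTC ATA TAG CGC ATA — no ATG→stop ORF.
Frame +3: GCG CTA ATA GAA CAA CTT CCC GCC CGG CAT ACA TTA TTG CAG TAG AAG ATG ACA CAT CAT GTT AAC GAC ATT GCC CAT TCA TAT AGC GCA TAT — no ATG→stop ORF.
Frame -1: AAT ATG CGC TAT ATG AAT GGG CAA TGT CGT TAA CAT GAT GTG TCA TCT TCT ACT GCA ATA ATG TAT GCC GGG CGG GAA GTT GTT CTA TTA GCG CAT — ATG at 4, stop TAA at 31 → 30 nt; ATG at 13, stop TAA at 31 → 21 nt.
Frame -2: ATA TGC GCT ATA TGA ATG GGC AAT GTC GTT AAC ATG ATG TGT CAT CTT CTA CTG CAA TAA TGT ATG CCG GGC GGG AAG TTG TTC TAT TAG CGC — ATG at 17, stop TAA at 59 → 45 nt; ATG at 35, stop TAA at 59 → 27 nt; ATG at 38, stop TAA at 59 → 24 nt; ATG at 65, stop TAG at 89 → 27 nt.
Frame -3: TAT GCG CTA TAT GAA TGG GCA ATG TCG TTA ACA TGA TGT GTC ATC TTC TAC TGC AAT AAT GTA TGC CGG GCG GGA AGT TGT TCT ATT AGC GCA — ATG at 24, stop TGA at 36 → 15 nt.
Forward-strand max 9 nt; reverse-strand max 45 nt. The reverse strand has the longer ORF.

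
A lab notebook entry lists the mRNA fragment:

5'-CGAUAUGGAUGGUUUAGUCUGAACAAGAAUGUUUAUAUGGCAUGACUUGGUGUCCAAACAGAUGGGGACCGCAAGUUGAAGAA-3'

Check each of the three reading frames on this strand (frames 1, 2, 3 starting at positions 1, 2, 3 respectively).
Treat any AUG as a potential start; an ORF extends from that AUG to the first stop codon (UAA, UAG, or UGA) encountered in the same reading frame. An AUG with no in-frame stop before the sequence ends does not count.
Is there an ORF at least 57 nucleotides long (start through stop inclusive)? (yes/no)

Frame 1: CGA UAU GGA UGG UUU AGU CUG AAC AAG AAU GUU UAU AUG GCA UGA CUU GGU GUC CAA ACA GAU GGG GAC CGC AAG UUG AAG — AUG at 37, stop UGA at 43 → 9 nt.
Frame 2: GAU AUG GAU GGU UUA GUC UGA ACA AGA AUG UUU AUA UGG CAU GAC UUG GUG UCC AAA CAG AUG GGG ACC GCA AGU UGA AGA — AUG at 5, stop UGA at 20 → 18 nt; AUG at 29, stop UGA at 77 → 51 nt; AUG at 62, stop UGA at 77 → 18 nt.
Frame 3: AUA UGG AUG GUU UAG UCU GAA CAA GAA UGU UUA UAU GGC AUG ACU UGG UGU CCA AAC AGA UGG GGA CCG CAA GUU GAA GAA — AUG at 9, stop UAG at 15 → 9 nt.
Largest ORF found is 51 nucleotides < 57, so no.

no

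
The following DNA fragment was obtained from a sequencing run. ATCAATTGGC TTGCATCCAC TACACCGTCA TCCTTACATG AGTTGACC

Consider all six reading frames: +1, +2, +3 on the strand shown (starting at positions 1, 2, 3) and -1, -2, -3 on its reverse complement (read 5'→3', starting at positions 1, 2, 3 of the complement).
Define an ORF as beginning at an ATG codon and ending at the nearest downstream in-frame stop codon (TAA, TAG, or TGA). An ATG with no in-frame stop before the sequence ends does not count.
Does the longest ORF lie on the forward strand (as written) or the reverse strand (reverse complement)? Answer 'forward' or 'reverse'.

Reverse complement (5'→3'): GGTCAACTCATGTAAGGATGACGGTGTAGTGGATGCAAGCCAATTGAT
Frame +1: ATC AAT TGG CTT GCA TCC ACT ACA CCG TCA TCC TTA CAT GAG TTG ACC — no ATG→stop ORF.
Frame +2: TCA ATT GGC TTG CAT CCA CTA CAC CGT CAT CCT TAC ATG AGT TGA — ATG at 38, stop TGA at 44 → 9 nt.
Frame +3: CAA TTG GCT TGC ATC CAC TAC ACC GTC ATC CTT ACA TGA GTT GAC — no ATG→stop ORF.
Frame -1: GGT CAA CTC ATG TAA GGA TGA CGG TGT AGT GGA TGC AAG CCA ATT GAT — ATG at 10, stop TAA at 13 → 6 nt.
Frame -2: GTC AAC TCA TGT AAG GAT GAC GGT GTA GTG GAT GCA AGC CAA TTG — no ATG→stop ORF.
Frame -3: TCA ACT CAT GTA AGG ATG ACG GTG TAG TGG ATG CAA GCC AAT TGA — ATG at 18, stop TAG at 27 → 12 nt; ATG at 33, stop TGA at 45 → 15 nt.
Forward-strand max 9 nt; reverse-strand max 15 nt. The reverse strand has the longer ORF.

reverse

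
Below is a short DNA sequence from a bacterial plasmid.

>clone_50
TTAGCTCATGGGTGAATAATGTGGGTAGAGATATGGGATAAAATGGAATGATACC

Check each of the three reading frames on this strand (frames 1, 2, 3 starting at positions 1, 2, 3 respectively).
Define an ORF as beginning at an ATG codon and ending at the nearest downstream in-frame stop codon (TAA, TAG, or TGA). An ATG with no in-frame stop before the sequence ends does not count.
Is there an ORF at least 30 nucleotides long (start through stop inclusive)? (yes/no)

yes

Frame 1: TTA GCT CAT GGG TGA ATA ATG TGG GTA GAG ATA TGG GAT AAA ATG GAA TGA TAC — ATG at 19, stop TGA at 49 → 33 nt; ATG at 43, stop TGA at 49 → 9 nt.
Frame 2: TAG CTC ATG GGT GAA TAA TGT GGG TAG AGA TAT GGG ATA AAA TGG AAT GAT ACC — ATG at 8, stop TAA at 17 → 12 nt.
Frame 3: AGC TCA TGG GTG AAT AAT GTG GGT AGA GAT ATG GGA TAA AAT GGA ATG ATA — ATG at 33, stop TAA at 39 → 9 nt.
Frame 1 has an ORF of 33 nucleotides (positions 19–51) ≥ 30, so yes.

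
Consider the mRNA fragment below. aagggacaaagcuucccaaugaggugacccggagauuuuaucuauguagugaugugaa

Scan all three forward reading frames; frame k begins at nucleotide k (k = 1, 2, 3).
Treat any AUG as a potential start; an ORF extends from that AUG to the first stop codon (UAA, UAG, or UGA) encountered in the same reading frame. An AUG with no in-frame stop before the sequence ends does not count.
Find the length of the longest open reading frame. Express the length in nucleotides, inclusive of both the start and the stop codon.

Frame 1: AAG GGA CAA AGC UUC CCA AUG AGG UGA CCC GGA GAU UUU AUC UAU GUA GUG AUG UGA — AUG at 19, stop UGA at 25 → 9 nt; AUG at 52, stop UGA at 55 → 6 nt.
Frame 2: AGG GAC AAA GCU UCC CAA UGA GGU GAC CCG GAG AUU UUA UCU AUG UAG UGA UGU GAA — AUG at 44, stop UAG at 47 → 6 nt.
Frame 3: GGG ACA AAG CUU CCC AAU GAG GUG ACC CGG AGA UUU UAU CUA UGU AGU GAU GUG — no AUG→stop ORF.
Longest: frame 1, positions 19–27, 9 nt = 3 codons = 2 aa. → 9 nucleotides.

9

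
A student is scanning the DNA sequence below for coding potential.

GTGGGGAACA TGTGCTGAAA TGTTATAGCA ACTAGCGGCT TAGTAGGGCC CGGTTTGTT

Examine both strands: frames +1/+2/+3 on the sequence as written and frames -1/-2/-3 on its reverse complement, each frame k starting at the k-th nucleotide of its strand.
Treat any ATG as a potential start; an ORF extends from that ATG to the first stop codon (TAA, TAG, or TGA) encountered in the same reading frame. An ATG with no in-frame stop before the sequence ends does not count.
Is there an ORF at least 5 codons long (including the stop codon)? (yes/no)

Reverse complement (5'→3'): AACAAACCGGGCCCTACTAAGCCGCTAGTTGCTATAACATTTCAGCACATGTTCCCCAC
Frame +1: GTG GGG AAC ATG TGC TGA AAT GTT ATA GCA ACT AGC GGC TTA GTA GGG CCC GGT TTG — ATG at 10, stop TGA at 16 → 9 nt.
Frame +2: TGG GGA ACA TGT GCT GAA ATG TTA TAG CAA CTA GCG GCT TAG TAG GGC CCG GTT TGT — ATG at 20, stop TAG at 26 → 9 nt.
Frame +3: GGG GAA CAT GTG CTG AAA TGT TAT AGC AAC TAG CGG CTT AGT AGG GCC CGG TTT GTT — no ATG→stop ORF.
Frame -1: AAC AAA CCG GGC CCT ACT AAG CCG CTA GTT GCT ATA ACA TTT CAG CAC ATG TTC CCC — no ATG→stop ORF.
Frame -2: ACA AAC CGG GCC CTA CTA AGC CGC TAG TTG CTA TAA CAT TTC AGC ACA TGT TCC CCA — no ATG→stop ORF.
Frame -3: CAA ACC GGG CCC TAC TAA GCC GCT AGT TGC TAT AAC ATT TCA GCA CAT GTT CCC CAC — no ATG→stop ORF.
Largest ORF found is 3 codons < 5, so no.

no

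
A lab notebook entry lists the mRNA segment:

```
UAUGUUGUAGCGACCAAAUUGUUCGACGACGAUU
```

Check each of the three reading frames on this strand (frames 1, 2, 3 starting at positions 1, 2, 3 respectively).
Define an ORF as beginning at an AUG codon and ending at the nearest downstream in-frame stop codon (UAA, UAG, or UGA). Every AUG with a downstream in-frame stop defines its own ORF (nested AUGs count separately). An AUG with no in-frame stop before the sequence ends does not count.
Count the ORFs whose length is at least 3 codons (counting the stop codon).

1

Frame 1: UAU GUU GUA GCG ACC AAA UUG UUC GAC GAC GAU — no AUG→stop ORF.
Frame 2: AUG UUG UAG CGA CCA AAU UGU UCG ACG ACG AUU — AUG at 2, stop UAG at 8 → 9 nt.
Frame 3: UGU UGU AGC GAC CAA AUU GUU CGA CGA CGA — no AUG→stop ORF.
ORFs ≥ 3 codons: frame 2 2–10 (3 codons). Count = 1.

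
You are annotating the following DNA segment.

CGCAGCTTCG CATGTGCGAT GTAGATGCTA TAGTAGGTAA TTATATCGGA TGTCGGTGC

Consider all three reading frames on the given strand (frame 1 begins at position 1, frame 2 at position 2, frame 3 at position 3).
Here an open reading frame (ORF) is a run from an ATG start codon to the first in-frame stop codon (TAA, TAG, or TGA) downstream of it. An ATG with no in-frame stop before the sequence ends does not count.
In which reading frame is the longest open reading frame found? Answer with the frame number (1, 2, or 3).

Frame 1: CGC AGC TTC GCA TGT GCG ATG TAG ATG CTA TAG TAG GTA ATT ATA TCG GAT GTC GGT — ATG at 19, stop TAG at 22 → 6 nt; ATG at 25, stop TAG at 31 → 9 nt.
Frame 2: GCA GCT TCG CAT GTG CGA TGT AGA TGC TAT AGT AGG TAA TTA TAT CGG ATG TCG GTG — no ATG→stop ORF.
Frame 3: CAG CTT CGC ATG TGC GAT GTA GAT GCT ATA GTA GGT AAT TAT ATC GGA TGT CGG TGC — no ATG→stop ORF.
Longest ORF is 9 nt in frame 1 (positions 25–33).

1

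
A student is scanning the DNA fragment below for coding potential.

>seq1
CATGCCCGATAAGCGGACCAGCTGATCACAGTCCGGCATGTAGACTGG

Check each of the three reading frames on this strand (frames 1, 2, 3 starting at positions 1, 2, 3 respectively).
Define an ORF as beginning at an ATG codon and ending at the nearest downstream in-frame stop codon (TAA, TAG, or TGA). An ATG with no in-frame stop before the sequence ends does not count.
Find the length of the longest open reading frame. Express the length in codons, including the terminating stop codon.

8

Frame 1: CAT GCC CGA TAA GCG GAC CAG CTG ATC ACA GTC CGG CAT GTA GAC TGG — no ATG→stop ORF.
Frame 2: ATG CCC GAT AAG CGG ACC AGC TGA TCA CAG TCC GGC ATG TAG ACT — ATG at 2, stop TGA at 23 → 24 nt; ATG at 38, stop TAG at 41 → 6 nt.
Frame 3: TGC CCG ATA AGC GGA CCA GCT GAT CAC AGT CCG GCA TGT AGA CTG — no ATG→stop ORF.
Longest: frame 2, positions 2–25, 24 nt = 8 codons = 7 aa. → 8 codons.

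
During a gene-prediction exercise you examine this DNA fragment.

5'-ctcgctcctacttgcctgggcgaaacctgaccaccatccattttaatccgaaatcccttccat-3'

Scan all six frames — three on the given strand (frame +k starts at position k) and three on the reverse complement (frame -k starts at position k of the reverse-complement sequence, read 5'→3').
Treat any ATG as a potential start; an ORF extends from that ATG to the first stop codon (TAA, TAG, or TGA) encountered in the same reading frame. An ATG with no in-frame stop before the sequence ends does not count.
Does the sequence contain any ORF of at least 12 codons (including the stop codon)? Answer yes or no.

no

Reverse complement (5'→3'): ATGGAAGGGATTTCGGATTAAAATGGATGGTGGTCAGGTTTCGCCCAGGCAAGTAGGAGCGAG
Frame +1: CTC GCT CCT ACT TGC CTG GGC GAA ACC TGA CCA CCA TCC ATT TTA ATC CGA AAT CCC TTC CAT — no ATG→stop ORF.
Frame +2: TCG CTC CTA CTT GCC TGG GCG AAA CCT GAC CAC CAT CCA TTT TAA TCC GAA ATC CCT TCC — no ATG→stop ORF.
Frame +3: CGC TCC TAC TTG CCT GGG CGA AAC CTG ACC ACC ATC CAT TTT AAT CCG AAA TCC CTT CCA — no ATG→stop ORF.
Frame -1: ATG GAA GGG ATT TCG GAT TAA AAT GGA TGG TGG TCA GGT TTC GCC CAG GCA AGT AGG AGC GAG — ATG at 1, stop TAA at 19 → 21 nt.
Frame -2: TGG AAG GGA TTT CGG ATT AAA ATG GAT GGT GGT CAG GTT TCG CCC AGG CAA GTA GGA GCG — no ATG→stop ORF.
Frame -3: GGA AGG GAT TTC GGA TTA AAA TGG ATG GTG GTC AGG TTT CGC CCA GGC AAG TAG GAG CGA — ATG at 27, stop TAG at 54 → 30 nt.
Largest ORF found is 10 codons < 12, so no.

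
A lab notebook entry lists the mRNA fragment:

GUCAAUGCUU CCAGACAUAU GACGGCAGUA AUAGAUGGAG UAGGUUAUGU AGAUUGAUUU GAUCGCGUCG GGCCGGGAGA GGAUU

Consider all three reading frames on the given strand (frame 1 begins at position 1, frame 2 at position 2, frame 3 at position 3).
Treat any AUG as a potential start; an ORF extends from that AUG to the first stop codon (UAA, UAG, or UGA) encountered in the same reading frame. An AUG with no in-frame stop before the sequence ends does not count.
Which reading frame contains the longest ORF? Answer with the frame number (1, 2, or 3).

1

Frame 1: GUC AAU GCU UCC AGA CAU AUG ACG GCA GUA AUA GAU GGA GUA GGU UAU GUA GAU UGA UUU GAU CGC GUC GGG CCG GGA GAG GAU — AUG at 19, stop UGA at 55 → 39 nt.
Frame 2: UCA AUG CUU CCA GAC AUA UGA CGG CAG UAA UAG AUG GAG UAG GUU AUG UAG AUU GAU UUG AUC GCG UCG GGC CGG GAG AGG AUU — AUG at 5, stop UGA at 20 → 18 nt; AUG at 35, stop UAG at 41 → 9 nt; AUG at 47, stop UAG at 50 → 6 nt.
Frame 3: CAA UGC UUC CAG ACA UAU GAC GGC AGU AAU AGA UGG AGU AGG UUA UGU AGA UUG AUU UGA UCG CGU CGG GCC GGG AGA GGA — no AUG→stop ORF.
Longest ORF is 39 nt in frame 1 (positions 19–57).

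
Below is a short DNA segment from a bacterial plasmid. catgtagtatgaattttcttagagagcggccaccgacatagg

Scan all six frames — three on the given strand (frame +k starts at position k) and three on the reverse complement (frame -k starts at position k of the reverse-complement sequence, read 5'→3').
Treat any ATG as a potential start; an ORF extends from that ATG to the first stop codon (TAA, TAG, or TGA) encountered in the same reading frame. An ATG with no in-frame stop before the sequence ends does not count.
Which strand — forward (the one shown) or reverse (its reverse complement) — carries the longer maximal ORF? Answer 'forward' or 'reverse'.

forward

Reverse complement (5'→3'): CCTATGTCGGTGGCCGCTCTCTAAGAAAATTCATACTACATG
Frame +1: CAT GTA GTA TGA ATT TTC TTA GAG AGC GGC CAC CGA CAT AGG — no ATG→stop ORF.
Frame +2: ATG TAG TAT GAA TTT TCT TAG AGA GCG GCC ACC GAC ATA — ATG at 2, stop TAG at 5 → 6 nt.
Frame +3: TGT AGT ATG AAT TTT CTT AGA GAG CGG CCA CCG ACA TAG — ATG at 9, stop TAG at 39 → 33 nt.
Frame -1: CCT ATG TCG GTG GCC GCT CTC TAA GAA AAT TCA TAC TAC ATG — ATG at 4, stop TAA at 22 → 21 nt.
Frame -2: CTA TGT CGG TGG CCG CTC TCT AAG AAA ATT CAT ACT ACA — no ATG→stop ORF.
Frame -3: TAT GTC GGT GGC CGC TCT CTA AGA AAA TTC ATA CTA CAT — no ATG→stop ORF.
Forward-strand max 33 nt; reverse-strand max 21 nt. The forward strand has the longer ORF.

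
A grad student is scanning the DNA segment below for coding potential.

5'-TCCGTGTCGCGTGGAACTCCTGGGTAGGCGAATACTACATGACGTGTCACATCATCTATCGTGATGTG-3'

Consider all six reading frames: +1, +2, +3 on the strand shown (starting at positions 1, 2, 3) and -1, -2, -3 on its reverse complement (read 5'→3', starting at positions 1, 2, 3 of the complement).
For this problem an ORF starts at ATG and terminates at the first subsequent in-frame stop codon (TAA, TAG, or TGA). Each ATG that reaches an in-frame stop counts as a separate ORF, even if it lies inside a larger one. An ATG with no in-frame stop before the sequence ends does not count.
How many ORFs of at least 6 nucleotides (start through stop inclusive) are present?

3

Reverse complement (5'→3'): CACATCACGATAGATGATGTGACACGTCATGTAGTATTCGCCTACCCAGGAGTTCCACGCGACACGGA
Frame +1: TCC GTG TCG CGT GGA ACT CCT GGG TAG GCG AAT ACT ACA TGA CGT GTC ACA TCA TCT ATC GTG ATG — no ATG→stop ORF.
Frame +2: CCG TGT CGC GTG GAA CTC CTG GGT AGG CGA ATA CTA CAT GAC GTG TCA CAT CAT CTA TCG TGA TGT — no ATG→stop ORF.
Frame +3: CGT GTC GCG TGG AAC TCC TGG GTA GGC GAA TAC TAC ATG ACG TGT CAC ATC ATC TAT CGT GAT GTG — no ATG→stop ORF.
Frame -1: CAC ATC ACG ATA GAT GAT GTG ACA CGT CAT GTA GTA TTC GCC TAC CCA GGA GTT CCA CGC GAC ACG — no ATG→stop ORF.
Frame -2: ACA TCA CGA TAG ATG ATG TGA CAC GTC ATG TAG TAT TCG CCT ACC CAG GAG TTC CAC GCG ACA CGG — ATG at 14, stop TGA at 20 → 9 nt; ATG at 17, stop TGA at 20 → 6 nt; ATG at 29, stop TAG at 32 → 6 nt.
Frame -3: CAT CAC GAT AGA TGA TGT GAC ACG TCA TGT AGT ATT CGC CTA CCC AGG AGT TCC ACG CGA CAC GGA — no ATG→stop ORF.
ORFs ≥ 6 nucleotides: frame -2 14–22 (9 nucleotides), frame -2 17–22 (6 nucleotides), frame -2 29–34 (6 nucleotides). Count = 3.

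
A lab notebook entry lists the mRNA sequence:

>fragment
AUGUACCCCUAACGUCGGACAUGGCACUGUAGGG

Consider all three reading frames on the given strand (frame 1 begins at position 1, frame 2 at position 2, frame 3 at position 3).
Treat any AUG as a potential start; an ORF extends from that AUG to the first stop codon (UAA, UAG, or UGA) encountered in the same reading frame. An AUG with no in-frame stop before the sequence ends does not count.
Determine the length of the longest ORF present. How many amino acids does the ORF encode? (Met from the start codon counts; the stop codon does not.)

3

Frame 1: AUG UAC CCC UAA CGU CGG ACA UGG CAC UGU AGG — AUG at 1, stop UAA at 10 → 12 nt.
Frame 2: UGU ACC CCU AAC GUC GGA CAU GGC ACU GUA GGG — no AUG→stop ORF.
Frame 3: GUA CCC CUA ACG UCG GAC AUG GCA CUG UAG — AUG at 21, stop UAG at 30 → 12 nt.
Longest: frame 1, positions 1–12, 12 nt = 4 codons = 3 aa. → 3 amino acids.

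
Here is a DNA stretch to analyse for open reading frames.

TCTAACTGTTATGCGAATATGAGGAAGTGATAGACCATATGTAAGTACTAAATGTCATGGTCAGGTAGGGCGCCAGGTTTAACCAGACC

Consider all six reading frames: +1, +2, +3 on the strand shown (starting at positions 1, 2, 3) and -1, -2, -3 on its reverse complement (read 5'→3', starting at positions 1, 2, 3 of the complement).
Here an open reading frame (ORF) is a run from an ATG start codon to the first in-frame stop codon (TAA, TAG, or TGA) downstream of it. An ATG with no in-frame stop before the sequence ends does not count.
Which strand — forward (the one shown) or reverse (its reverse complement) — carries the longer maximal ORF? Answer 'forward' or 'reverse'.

Reverse complement (5'→3'): GGTCTGGTTAAACCTGGCGCCCTACCTGACCATGACATTTAGTACTTACATATGGTCTATCACTTCCTCATATTCGCATAACAGTTAGA
Frame +1: TCT AAC TGT TAT GCG AAT ATG AGG AAG TGA TAG ACC ATA TGT AAG TAC TAA ATG TCA TGG TCA GGT AGG GCG CCA GGT TTA ACC AGA — ATG at 19, stop TGA at 28 → 12 nt.
Frame +2: CTA ACT GTT ATG CGA ATA TGA GGA AGT GAT AGA CCA TAT GTA AGT ACT AAA TGT CAT GGT CAG GTA GGG CGC CAG GTT TAA CCA GAC — ATG at 11, stop TGA at 20 → 12 nt.
Frame +3: TAA CTG TTA TGC GAA TAT GAG GAA GTG ATA GAC CAT ATG TAA GTA CTA AAT GTC ATG GTC AGG TAG GGC GCC AGG TTT AAC CAG ACC — ATG at 39, stop TAA at 42 → 6 nt; ATG at 57, stop TAG at 66 → 12 nt.
Frame -1: GGT CTG GTT AAA CCT GGC GCC CTA CCT GAC CAT GAC ATT TAG TAC TTA CAT ATG GTC TAT CAC TTC CTC ATA TTC GCA TAA CAG TTA — ATG at 52, stop TAA at 79 → 30 nt.
Frame -2: GTC TGG TTA AAC CTG GCG CCC TAC CTG ACC ATG ACA TTT AGT ACT TAC ATA TGG TCT ATC ACT TCC TCA TAT TCG CAT AAC AGT TAG — ATG at 32, stop TAG at 86 → 57 nt.
Frame -3: TCT GGT TAA ACC TGG CGC CCT ACC TGA CCA TGA CAT TTA GTA CTT ACA TAT GGT CTA TCA CTT CCT CAT ATT CGC ATA ACA GTT AGA — no ATG→stop ORF.
Forward-strand max 12 nt; reverse-strand max 57 nt. The reverse strand has the longer ORF.

reverse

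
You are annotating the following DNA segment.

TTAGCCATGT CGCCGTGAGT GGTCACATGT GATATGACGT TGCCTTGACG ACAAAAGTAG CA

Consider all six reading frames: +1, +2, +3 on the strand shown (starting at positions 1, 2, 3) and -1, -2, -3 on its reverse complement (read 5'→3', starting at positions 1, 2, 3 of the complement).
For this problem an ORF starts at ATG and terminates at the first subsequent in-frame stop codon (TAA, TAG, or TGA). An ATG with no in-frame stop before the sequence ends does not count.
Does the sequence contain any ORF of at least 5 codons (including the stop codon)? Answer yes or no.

yes

Reverse complement (5'→3'): TGCTACTTTTGTCGTCAAGGCAACGTCATATCACATGTGACCACTCACGGCGACATGGCTAA
Frame +1: TTA GCC ATG TCG CCG TGA GTG GTC ACA TGT GAT ATG ACG TTG CCT TGA CGA CAA AAG TAG — ATG at 7, stop TGA at 16 → 12 nt; ATG at 34, stop TGA at 46 → 15 nt.
Frame +2: TAG CCA TGT CGC CGT GAG TGG TCA CAT GTG ATA TGA CGT TGC CTT GAC GAC AAA AGT AGC — no ATG→stop ORF.
Frame +3: AGC CAT GTC GCC GTG AGT GGT CAC ATG TGA TAT GAC GTT GCC TTG ACG ACA AAA GTA GCA — ATG at 27, stop TGA at 30 → 6 nt.
Frame -1: TGC TAC TTT TGT CGT CAA GGC AAC GTC ATA TCA CAT GTG ACC ACT CAC GGC GAC ATG GCT — no ATG→stop ORF.
Frame -2: GCT ACT TTT GTC GTC AAG GCA ACG TCA TAT CAC ATG TGA CCA CTC ACG GCG ACA TGG CTA — ATG at 35, stop TGA at 38 → 6 nt.
Frame -3: CTA CTT TTG TCG TCA AGG CAA CGT CAT ATC ACA TGT GAC CAC TCA CGG CGA CAT GGC TAA — no ATG→stop ORF.
Frame +1 has an ORF of 5 codons (positions 34–48) ≥ 5, so yes.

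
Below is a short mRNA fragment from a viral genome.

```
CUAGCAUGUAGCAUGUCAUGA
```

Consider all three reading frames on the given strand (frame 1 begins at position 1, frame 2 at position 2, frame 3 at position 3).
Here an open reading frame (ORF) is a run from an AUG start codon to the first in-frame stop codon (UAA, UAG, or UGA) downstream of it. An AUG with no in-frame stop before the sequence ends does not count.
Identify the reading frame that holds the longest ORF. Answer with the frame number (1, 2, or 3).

1

Frame 1: CUA GCA UGU AGC AUG UCA UGA — AUG at 13, stop UGA at 19 → 9 nt.
Frame 2: UAG CAU GUA GCA UGU CAU — no AUG→stop ORF.
Frame 3: AGC AUG UAG CAU GUC AUG — AUG at 6, stop UAG at 9 → 6 nt.
Longest ORF is 9 nt in frame 1 (positions 13–21).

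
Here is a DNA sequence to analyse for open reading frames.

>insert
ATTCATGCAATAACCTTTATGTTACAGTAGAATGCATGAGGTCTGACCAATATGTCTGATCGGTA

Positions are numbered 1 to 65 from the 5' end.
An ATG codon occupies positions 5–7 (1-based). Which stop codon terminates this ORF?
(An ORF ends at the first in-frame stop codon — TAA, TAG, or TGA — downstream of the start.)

Codons from position 5: ATG (5–7), CAA (8–10), TAA (11–13).
The first in-frame stop codon is TAA.

TAA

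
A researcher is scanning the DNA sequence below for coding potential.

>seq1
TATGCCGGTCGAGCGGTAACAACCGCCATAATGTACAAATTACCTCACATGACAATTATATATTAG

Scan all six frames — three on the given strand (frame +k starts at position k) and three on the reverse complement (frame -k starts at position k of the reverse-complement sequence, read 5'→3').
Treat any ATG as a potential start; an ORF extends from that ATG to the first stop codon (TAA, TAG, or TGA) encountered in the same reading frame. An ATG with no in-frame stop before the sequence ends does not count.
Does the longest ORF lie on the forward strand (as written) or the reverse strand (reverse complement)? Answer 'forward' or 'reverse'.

forward

Reverse complement (5'→3'): CTAATATATAATTGTCATGTGAGGTAATTTGTACATTATGGCGGTTGTTACCGCTCGACCGGCATA
Frame +1: TAT GCC GGT CGA GCG GTA ACA ACC GCC ATA ATG TAC AAA TTA CCT CAC ATG ACA ATT ATA TAT TAG — ATG at 31, stop TAG at 64 → 36 nt; ATG at 49, stop TAG at 64 → 18 nt.
Frame +2: ATG CCG GTC GAG CGG TAA CAA CCG CCA TAA TGT ACA AAT TAC CTC ACA TGA CAA TTA TAT ATT — ATG at 2, stop TAA at 17 → 18 nt.
Frame +3: TGC CGG TCG AGC GGT AAC AAC CGC CAT AAT GTA CAA ATT ACC TCA CAT GAC AAT TAT ATA TTA — no ATG→stop ORF.
Frame -1: CTA ATA TAT AAT TGT CAT GTG AGG TAA TTT GTA CAT TAT GGC GGT TGT TAC CGC TCG ACC GGC ATA — no ATG→stop ORF.
Frame -2: TAA TAT ATA ATT GTC ATG TGA GGT AAT TTG TAC ATT ATG GCG GTT GTT ACC GCT CGA CCG GCA — ATG at 17, stop TGA at 20 → 6 nt.
Frame -3: AAT ATA TAA TTG TCA TGT GAG GTA ATT TGT ACA TTA TGG CGG TTG TTA CCG CTC GAC CGG CAT — no ATG→stop ORF.
Forward-strand max 36 nt; reverse-strand max 6 nt. The forward strand has the longer ORF.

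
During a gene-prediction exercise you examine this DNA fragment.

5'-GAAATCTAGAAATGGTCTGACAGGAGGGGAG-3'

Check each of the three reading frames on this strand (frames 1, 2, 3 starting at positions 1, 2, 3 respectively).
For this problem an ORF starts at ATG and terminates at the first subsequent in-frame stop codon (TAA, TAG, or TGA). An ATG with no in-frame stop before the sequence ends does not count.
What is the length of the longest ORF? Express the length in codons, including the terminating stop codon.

Frame 1: GAA ATC TAG AAA TGG TCT GAC AGG AGG GGA — no ATG→stop ORF.
Frame 2: AAA TCT AGA AAT GGT CTG ACA GGA GGG GAG — no ATG→stop ORF.
Frame 3: AAT CTA GAA ATG GTC TGA CAG GAG GGG — ATG at 12, stop TGA at 18 → 9 nt.
Longest: frame 3, positions 12–20, 9 nt = 3 codons = 2 aa. → 3 codons.

3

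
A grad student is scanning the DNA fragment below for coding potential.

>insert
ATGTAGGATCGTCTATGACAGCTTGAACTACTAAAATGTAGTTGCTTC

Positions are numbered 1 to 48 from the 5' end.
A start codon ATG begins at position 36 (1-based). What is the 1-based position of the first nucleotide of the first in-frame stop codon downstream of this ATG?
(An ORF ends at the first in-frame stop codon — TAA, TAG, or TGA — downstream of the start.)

39

Codons from position 36: ATG (36–38), TAG (39–41).
TAG is a stop codon; it begins at position 39.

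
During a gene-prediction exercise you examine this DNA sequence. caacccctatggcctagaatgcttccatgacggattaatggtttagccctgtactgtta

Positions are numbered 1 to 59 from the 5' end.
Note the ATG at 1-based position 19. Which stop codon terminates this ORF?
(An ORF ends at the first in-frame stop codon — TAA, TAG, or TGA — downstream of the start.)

TGA

Codons from position 19: ATG (19–21), CTT (22–24), CCA (25–27), TGA (28–30).
The first in-frame stop codon is TGA.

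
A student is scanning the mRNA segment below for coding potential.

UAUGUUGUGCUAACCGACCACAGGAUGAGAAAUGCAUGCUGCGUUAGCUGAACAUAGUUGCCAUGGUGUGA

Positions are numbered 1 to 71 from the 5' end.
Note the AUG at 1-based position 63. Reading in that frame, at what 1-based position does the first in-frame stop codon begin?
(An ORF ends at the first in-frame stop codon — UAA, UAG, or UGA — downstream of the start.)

69

Codons from position 63: AUG (63–65), GUG (66–68), UGA (69–71).
UGA is a stop codon; it begins at position 69.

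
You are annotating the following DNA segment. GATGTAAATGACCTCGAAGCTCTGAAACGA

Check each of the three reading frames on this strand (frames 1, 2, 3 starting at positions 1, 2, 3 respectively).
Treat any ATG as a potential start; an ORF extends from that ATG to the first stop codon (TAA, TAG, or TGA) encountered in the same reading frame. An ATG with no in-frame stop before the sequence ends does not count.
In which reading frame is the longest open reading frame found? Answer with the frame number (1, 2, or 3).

Frame 1: GAT GTA AAT GAC CTC GAA GCT CTG AAA CGA — no ATG→stop ORF.
Frame 2: ATG TAA ATG ACC TCG AAG CTC TGA AAC — ATG at 2, stop TAA at 5 → 6 nt; ATG at 8, stop TGA at 23 → 18 nt.
Frame 3: TGT AAA TGA CCT CGA AGC TCT GAA ACG — no ATG→stop ORF.
Longest ORF is 18 nt in frame 2 (positions 8–25).

2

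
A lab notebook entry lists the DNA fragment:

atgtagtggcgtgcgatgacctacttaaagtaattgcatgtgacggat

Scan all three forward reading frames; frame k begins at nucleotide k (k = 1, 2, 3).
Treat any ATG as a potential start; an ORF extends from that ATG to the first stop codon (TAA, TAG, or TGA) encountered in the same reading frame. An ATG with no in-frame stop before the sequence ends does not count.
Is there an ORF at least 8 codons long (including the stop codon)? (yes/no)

no

Frame 1: ATG TAG TGG CGT GCG ATG ACC TAC TTA AAG TAA TTG CAT GTG ACG GAT — ATG at 1, stop TAG at 4 → 6 nt; ATG at 16, stop TAA at 31 → 18 nt.
Frame 2: TGT AGT GGC GTG CGA TGA CCT ACT TAA AGT AAT TGC ATG TGA CGG — ATG at 38, stop TGA at 41 → 6 nt.
Frame 3: GTA GTG GCG TGC GAT GAC CTA CTT AAA GTA ATT GCA TGT GAC GGA — no ATG→stop ORF.
Largest ORF found is 6 codons < 8, so no.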